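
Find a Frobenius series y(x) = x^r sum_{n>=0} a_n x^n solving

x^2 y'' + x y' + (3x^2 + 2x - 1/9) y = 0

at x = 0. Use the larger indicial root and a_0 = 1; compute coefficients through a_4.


Write in Frobenius form y'' + (p(x)/x) y' + (q(x)/x^2) y = 0:
  p(x) = 1,  q(x) = 3x^2 + 2x - 1/9.
Indicial equation: r(r-1) + (1) r + (-1/9) = 0 -> roots r_1 = 1/3, r_2 = -1/3.
Take r = r_1 = 1/3. Let y(x) = x^r sum_{n>=0} a_n x^n with a_0 = 1.
Substitute y = x^r sum a_n x^n and match x^{r+n}. The recurrence is
  D(n) a_n + 2 a_{n-1} + 3 a_{n-2} = 0,  where D(n) = (r+n)(r+n-1) + (1)(r+n) + (-1/9).
  a_n = [-2 a_{n-1} - 3 a_{n-2}] / D(n).
Since the indicial polynomial factors as (r - r_1)(r - r_2), D(n) = (r_1 + n - r_1)(r_1 + n - r_2) = n(n + 2/3).
Evaluating step by step (a_0 = 1):
  n = 1: D(1) = 1(1 + 2/3) = 5/3; numerator = -2(1) = -2; a_1 = (-2)/(5/3) = -6/5
  n = 2: D(2) = 2(2 + 2/3) = 16/3; numerator = -2(-6/5) - 3(1) = -3/5; a_2 = (-3/5)/(16/3) = -9/80
  n = 3: D(3) = 3(3 + 2/3) = 11; numerator = -2(-9/80) - 3(-6/5) = 153/40; a_3 = (153/40)/(11) = 153/440
  n = 4: D(4) = 4(4 + 2/3) = 56/3; numerator = -2(153/440) - 3(-9/80) = -63/176; a_4 = (-63/176)/(56/3) = -27/1408

r = 1/3; a_0 = 1; a_1 = -6/5; a_2 = -9/80; a_3 = 153/440; a_4 = -27/1408


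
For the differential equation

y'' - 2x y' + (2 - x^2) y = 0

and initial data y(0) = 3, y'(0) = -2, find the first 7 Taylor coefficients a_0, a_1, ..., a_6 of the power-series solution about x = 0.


Ansatz: y(x) = sum_{n>=0} a_n x^n, so y'(x) = sum_{n>=1} n a_n x^(n-1) and y''(x) = sum_{n>=2} n(n-1) a_n x^(n-2).
Substitute into P(x) y'' + Q(x) y' + R(x) y = 0 with P(x) = 1, Q(x) = -2x, R(x) = 2 - x^2, and match powers of x.
Initial conditions: a_0 = 3, a_1 = -2.
Setting the coefficient of each power of x to zero and solving order by order (substituting the coefficients already found):
  x^0: 2 a_2 + 2 a_0 = 0  ->  2 a_2 = -2 a_0 = -6  ->  a_2 = -3
  x^1: 6 a_3 = 0  ->  a_3 = 0
  x^2: 12 a_4 - 2 a_2 - a_0 = 0  ->  12 a_4 = 2 a_2 + a_0 = -3  ->  a_4 = -1/4
  x^3: 20 a_5 - 4 a_3 - a_1 = 0  ->  20 a_5 = 4 a_3 + a_1 = -2  ->  a_5 = -1/10
  x^4: 30 a_6 - 6 a_4 - a_2 = 0  ->  30 a_6 = 6 a_4 + a_2 = -9/2  ->  a_6 = -3/20
Truncated series: y(x) = 3 - 2 x - 3 x^2 - (1/4) x^4 - (1/10) x^5 - (3/20) x^6 + O(x^7).

a_0 = 3; a_1 = -2; a_2 = -3; a_3 = 0; a_4 = -1/4; a_5 = -1/10; a_6 = -3/20


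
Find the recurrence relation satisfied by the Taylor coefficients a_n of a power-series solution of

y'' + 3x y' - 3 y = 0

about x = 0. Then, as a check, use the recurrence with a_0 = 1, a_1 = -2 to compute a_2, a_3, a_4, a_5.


Substitute y = sum_n a_n x^n.
y''(x) has coefficient (n+2)(n+1) a_{n+2} at x^n;
3 x y'(x) has coefficient 3 n a_n at x^n (shift);
-3 y(x) has coefficient -3 a_n at x^n.
Matching x^n: (n+2)(n+1) a_{n+2} + (3n - 3) a_n = 0.
Thus a_{n+2} = (-3n + 3) / ((n+1)(n+2)) * a_n.

Check with a_0 = 1, a_1 = -2 (apply the recurrence for n = 0, 1, 2, 3): a_0 = 1, a_1 = -2, a_2 = 3/2, a_3 = 0, a_4 = -3/8, a_5 = 0.

a_(n+2) = (-3n + 3) / ((n+1)(n+2)) * a_n; check: a_0 = 1, a_1 = -2, a_2 = 3/2, a_3 = 0, a_4 = -3/8, a_5 = 0


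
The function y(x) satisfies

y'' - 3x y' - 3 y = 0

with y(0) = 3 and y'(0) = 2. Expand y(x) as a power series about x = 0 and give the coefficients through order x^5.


Ansatz: y(x) = sum_{n>=0} a_n x^n, so y'(x) = sum_{n>=1} n a_n x^(n-1) and y''(x) = sum_{n>=2} n(n-1) a_n x^(n-2).
Substitute into P(x) y'' + Q(x) y' + R(x) y = 0 with P(x) = 1, Q(x) = -3x, R(x) = -3, and match powers of x.
Initial conditions: a_0 = 3, a_1 = 2.
Setting the coefficient of each power of x to zero and solving order by order (substituting the coefficients already found):
  x^0: 2 a_2 - 3 a_0 = 0  ->  2 a_2 = 3 a_0 = 9  ->  a_2 = 9/2
  x^1: 6 a_3 - 6 a_1 = 0  ->  6 a_3 = 6 a_1 = 12  ->  a_3 = 2
  x^2: 12 a_4 - 9 a_2 = 0  ->  12 a_4 = 9 a_2 = 81/2  ->  a_4 = 27/8
  x^3: 20 a_5 - 12 a_3 = 0  ->  20 a_5 = 12 a_3 = 24  ->  a_5 = 6/5
Truncated series: y(x) = 3 + 2 x + (9/2) x^2 + 2 x^3 + (27/8) x^4 + (6/5) x^5 + O(x^6).

a_0 = 3; a_1 = 2; a_2 = 9/2; a_3 = 2; a_4 = 27/8; a_5 = 6/5


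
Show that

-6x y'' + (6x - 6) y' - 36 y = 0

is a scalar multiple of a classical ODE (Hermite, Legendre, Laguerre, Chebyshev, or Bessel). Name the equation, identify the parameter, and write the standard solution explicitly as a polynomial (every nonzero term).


All three coefficients share the factor -6; dividing through by -6 gives  x y'' + (1 - x) y' + 6 y = 0.
This matches the Laguerre equation x y'' + (1 - x) y' + n y = 0 with n = 6; the polynomial solution is L_6(x).
With y = sum_k a_k x^k, matching x^k gives (k+1)k a_{k+1} + (k+1) a_{k+1} - k a_k + n a_k = 0, i.e. (k+1)^2 a_{k+1} = (k - n) a_k = (k - 6) a_k. The right side vanishes at k = 6, so the series terminates at degree 6.
Standard normalization L_n(0) = 1 gives a_0 = 1. Work upward with a_{k+1} = (k - 6) a_k / (k+1)^2:
  a_1 = (0 - 6)(1) / 1^2 = -6/1 = -6
  a_2 = (1 - 6)(-6) / 2^2 = 30/4 = 15/2
  a_3 = (2 - 6)(15/2) / 3^2 = -30/9 = -10/3
  a_4 = (3 - 6)(-10/3) / 4^2 = 10/16 = 5/8
  a_5 = (4 - 6)(5/8) / 5^2 = (-5/4)/25 = -1/20
  a_6 = (5 - 6)(-1/20) / 6^2 = (1/20)/36 = 1/720
Hence L_6(x) = x^6/720 - x^5/20 + 5 x^4/8 - 10 x^3/3 + 15 x^2/2 - 6 x + 1.

L_6(x); series = x^6/720 - x^5/20 + 5 x^4/8 - 10 x^3/3 + 15 x^2/2 - 6 x + 1


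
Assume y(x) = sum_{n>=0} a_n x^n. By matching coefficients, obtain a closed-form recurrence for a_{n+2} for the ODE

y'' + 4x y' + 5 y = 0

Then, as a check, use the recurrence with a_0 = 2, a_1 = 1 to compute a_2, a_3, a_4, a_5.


Substitute y = sum_n a_n x^n.
y''(x) has coefficient (n+2)(n+1) a_{n+2} at x^n;
4 x y'(x) has coefficient 4 n a_n at x^n (shift);
5 y(x) has coefficient 5 a_n at x^n.
Matching x^n: (n+2)(n+1) a_{n+2} + (4n + 5) a_n = 0.
Thus a_{n+2} = (-4n - 5) / ((n+1)(n+2)) * a_n.

Check with a_0 = 2, a_1 = 1 (apply the recurrence for n = 0, 1, 2, 3): a_0 = 2, a_1 = 1, a_2 = -5, a_3 = -3/2, a_4 = 65/12, a_5 = 51/40.

a_(n+2) = (-4n - 5) / ((n+1)(n+2)) * a_n; check: a_0 = 2, a_1 = 1, a_2 = -5, a_3 = -3/2, a_4 = 65/12, a_5 = 51/40


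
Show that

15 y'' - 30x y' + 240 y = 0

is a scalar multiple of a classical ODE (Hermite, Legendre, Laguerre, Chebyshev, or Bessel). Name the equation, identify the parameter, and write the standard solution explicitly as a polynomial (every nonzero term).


All three coefficients share the factor 15; dividing through by 15 gives  y'' - 2x y' + 16 y = 0.
This matches the Hermite equation y'' - 2x y' + 2n y = 0 with 2n = 16, so n = 8; the polynomial solution is H_8(x).
With y = sum_k a_k x^k, matching x^k gives (k+2)(k+1) a_{k+2} = 2(k - n) a_k = 2(k - 8) a_k. The right side vanishes at k = 8, so the series with the parity of 8 terminates at degree 8.
Standard normalization: leading coefficient of H_n is 2^n, so a_8 = 2^8 = 256. Work downward with a_k = (k+1)(k+2) a_{k+2} / (2(k - n)):
  a_6 = (7)(8)(256) / (2(6 - 8)) = 14336/(-4) = -3584
  a_4 = (5)(6)(-3584) / (2(4 - 8)) = -107520/(-8) = 13440
  a_2 = (3)(4)(13440) / (2(2 - 8)) = 161280/(-12) = -13440
  a_0 = (1)(2)(-13440) / (2(0 - 8)) = -26880/(-16) = 1680
Hence H_8(x) = 256 x^8 - 3584 x^6 + 13440 x^4 - 13440 x^2 + 1680.

H_8(x); series = 256 x^8 - 3584 x^6 + 13440 x^4 - 13440 x^2 + 1680


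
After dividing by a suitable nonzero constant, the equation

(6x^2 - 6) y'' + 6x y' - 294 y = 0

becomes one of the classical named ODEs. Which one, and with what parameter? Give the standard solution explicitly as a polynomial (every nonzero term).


All three coefficients share the factor -6; dividing through by -6 gives  (1 - x^2) y'' - x y' + 49 y = 0.
This matches the Chebyshev equation (1 - x^2) y'' - x y' + n^2 y = 0 (note the -x y' term, not -2x y') with n^2 = 49, so n = 7; the polynomial solution is T_7(x).
With y = sum_k a_k x^k, matching x^k gives (k+2)(k+1) a_{k+2} = (k^2 - n^2) a_k = (k - 7)(k + 7) a_k. The right side vanishes at k = 7, so the series with the parity of 7 terminates at degree 7.
Standard normalization: leading coefficient of T_n is 2^(n-1), so a_7 = 2^6 = 64. Work downward with a_k = (k+1)(k+2) a_{k+2} / ((k - 7)(k + 7)):
  a_5 = (6)(7)(64) / ((5 - 7)(5 + 7)) = 2688/(-24) = -112
  a_3 = (4)(5)(-112) / ((3 - 7)(3 + 7)) = -2240/(-40) = 56
  a_1 = (2)(3)(56) / ((1 - 7)(1 + 7)) = 336/(-48) = -7
Hence T_7(x) = 64 x^7 - 112 x^5 + 56 x^3 - 7 x.

T_7(x); series = 64 x^7 - 112 x^5 + 56 x^3 - 7 x


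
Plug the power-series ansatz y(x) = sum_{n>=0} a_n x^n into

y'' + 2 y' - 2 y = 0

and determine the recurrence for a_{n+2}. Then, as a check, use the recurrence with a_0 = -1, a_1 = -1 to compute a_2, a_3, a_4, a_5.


Substitute y = sum_n a_n x^n.
y''(x) has coefficient (n+2)(n+1) a_{n+2} at x^n;
2 y'(x) has coefficient 2 (n+1) a_{n+1} at x^n;
-2 y(x) has coefficient -2 a_n at x^n.
Matching x^n: (n+2)(n+1) a_{n+2} + 2 (n+1) a_{n+1} - 2 a_n = 0.
Thus a_{n+2} = [-2 (n+1) a_{n+1} + 2 a_n] / ((n+1)(n+2)).

Check with a_0 = -1, a_1 = -1 (apply the recurrence for n = 0, 1, 2, 3): a_0 = -1, a_1 = -1, a_2 = 0, a_3 = -1/3, a_4 = 1/6, a_5 = -1/10.

a_(n+2) = [-2 (n+1) a_(n+1) + 2 a_n] / ((n+1)(n+2)); check: a_0 = -1, a_1 = -1, a_2 = 0, a_3 = -1/3, a_4 = 1/6, a_5 = -1/10


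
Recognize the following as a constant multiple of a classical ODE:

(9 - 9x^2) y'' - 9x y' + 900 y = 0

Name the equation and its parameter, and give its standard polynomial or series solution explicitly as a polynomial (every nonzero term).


All three coefficients share the factor 9; dividing through by 9 gives  (1 - x^2) y'' - x y' + 100 y = 0.
This matches the Chebyshev equation (1 - x^2) y'' - x y' + n^2 y = 0 (note the -x y' term, not -2x y') with n^2 = 100, so n = 10; the polynomial solution is T_10(x).
With y = sum_k a_k x^k, matching x^k gives (k+2)(k+1) a_{k+2} = (k^2 - n^2) a_k = (k - 10)(k + 10) a_k. The right side vanishes at k = 10, so the series with the parity of 10 terminates at degree 10.
Standard normalization: leading coefficient of T_n is 2^(n-1), so a_10 = 2^9 = 512. Work downward with a_k = (k+1)(k+2) a_{k+2} / ((k - 10)(k + 10)):
  a_8 = (9)(10)(512) / ((8 - 10)(8 + 10)) = 46080/(-36) = -1280
  a_6 = (7)(8)(-1280) / ((6 - 10)(6 + 10)) = -71680/(-64) = 1120
  a_4 = (5)(6)(1120) / ((4 - 10)(4 + 10)) = 33600/(-84) = -400
  a_2 = (3)(4)(-400) / ((2 - 10)(2 + 10)) = -4800/(-96) = 50
  a_0 = (1)(2)(50) / ((0 - 10)(0 + 10)) = 100/(-100) = -1
Hence T_10(x) = 512 x^10 - 1280 x^8 + 1120 x^6 - 400 x^4 + 50 x^2 - 1.

T_10(x); series = 512 x^10 - 1280 x^8 + 1120 x^6 - 400 x^4 + 50 x^2 - 1


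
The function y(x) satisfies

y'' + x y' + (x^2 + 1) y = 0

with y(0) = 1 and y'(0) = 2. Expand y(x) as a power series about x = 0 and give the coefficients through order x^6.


Ansatz: y(x) = sum_{n>=0} a_n x^n, so y'(x) = sum_{n>=1} n a_n x^(n-1) and y''(x) = sum_{n>=2} n(n-1) a_n x^(n-2).
Substitute into P(x) y'' + Q(x) y' + R(x) y = 0 with P(x) = 1, Q(x) = x, R(x) = x^2 + 1, and match powers of x.
Initial conditions: a_0 = 1, a_1 = 2.
Setting the coefficient of each power of x to zero and solving order by order (substituting the coefficients already found):
  x^0: 2 a_2 + a_0 = 0  ->  2 a_2 = -a_0 = -1  ->  a_2 = -1/2
  x^1: 6 a_3 + 2 a_1 = 0  ->  6 a_3 = -2 a_1 = -4  ->  a_3 = -2/3
  x^2: 12 a_4 + 3 a_2 + a_0 = 0  ->  12 a_4 = -3 a_2 - a_0 = 1/2  ->  a_4 = 1/24
  x^3: 20 a_5 + 4 a_3 + a_1 = 0  ->  20 a_5 = -4 a_3 - a_1 = 2/3  ->  a_5 = 1/30
  x^4: 30 a_6 + 5 a_4 + a_2 = 0  ->  30 a_6 = -5 a_4 - a_2 = 7/24  ->  a_6 = 7/720
Truncated series: y(x) = 1 + 2 x - (1/2) x^2 - (2/3) x^3 + (1/24) x^4 + (1/30) x^5 + (7/720) x^6 + O(x^7).

a_0 = 1; a_1 = 2; a_2 = -1/2; a_3 = -2/3; a_4 = 1/24; a_5 = 1/30; a_6 = 7/720


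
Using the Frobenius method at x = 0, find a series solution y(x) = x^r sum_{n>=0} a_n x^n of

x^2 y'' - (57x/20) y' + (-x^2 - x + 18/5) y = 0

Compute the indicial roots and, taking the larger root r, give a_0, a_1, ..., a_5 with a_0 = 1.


Write in Frobenius form y'' + (p(x)/x) y' + (q(x)/x^2) y = 0:
  p(x) = -57/20,  q(x) = -x^2 - x + 18/5.
Indicial equation: r(r-1) + (-57/20) r + (18/5) = 0 -> roots r_1 = 9/4, r_2 = 8/5.
Take r = r_1 = 9/4. Let y(x) = x^r sum_{n>=0} a_n x^n with a_0 = 1.
Substitute y = x^r sum a_n x^n and match x^{r+n}. The recurrence is
  D(n) a_n - 1 a_{n-1} - 1 a_{n-2} = 0,  where D(n) = (r+n)(r+n-1) + (-57/20)(r+n) + (18/5).
  a_n = [1 a_{n-1} + 1 a_{n-2}] / D(n).
Since the indicial polynomial factors as (r - r_1)(r - r_2), D(n) = (r_1 + n - r_1)(r_1 + n - r_2) = n(n + 13/20).
Evaluating step by step (a_0 = 1):
  n = 1: D(1) = 1(1 + 13/20) = 33/20; numerator = 1(1) = 1; a_1 = (1)/(33/20) = 20/33
  n = 2: D(2) = 2(2 + 13/20) = 53/10; numerator = 1(20/33) + 1(1) = 53/33; a_2 = (53/33)/(53/10) = 10/33
  n = 3: D(3) = 3(3 + 13/20) = 219/20; numerator = 1(10/33) + 1(20/33) = 10/11; a_3 = (10/11)/(219/20) = 200/2409
  n = 4: D(4) = 4(4 + 13/20) = 93/5; numerator = 1(200/2409) + 1(10/33) = 310/803; a_4 = (310/803)/(93/5) = 50/2409
  n = 5: D(5) = 5(5 + 13/20) = 113/4; numerator = 1(50/2409) + 1(200/2409) = 250/2409; a_5 = (250/2409)/(113/4) = 1000/272217

r = 9/4; a_0 = 1; a_1 = 20/33; a_2 = 10/33; a_3 = 200/2409; a_4 = 50/2409; a_5 = 1000/272217


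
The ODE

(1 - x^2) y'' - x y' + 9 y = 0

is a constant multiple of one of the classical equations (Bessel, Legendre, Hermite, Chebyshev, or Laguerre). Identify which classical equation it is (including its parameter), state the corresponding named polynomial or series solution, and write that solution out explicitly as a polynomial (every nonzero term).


The equation is already in a standard form:  (1 - x^2) y'' - x y' + 9 y = 0.
This matches the Chebyshev equation (1 - x^2) y'' - x y' + n^2 y = 0 (note the -x y' term, not -2x y') with n^2 = 9, so n = 3; the polynomial solution is T_3(x).
With y = sum_k a_k x^k, matching x^k gives (k+2)(k+1) a_{k+2} = (k^2 - n^2) a_k = (k - 3)(k + 3) a_k. The right side vanishes at k = 3, so the series with the parity of 3 terminates at degree 3.
Standard normalization: leading coefficient of T_n is 2^(n-1), so a_3 = 2^2 = 4. Work downward with a_k = (k+1)(k+2) a_{k+2} / ((k - 3)(k + 3)):
  a_1 = (2)(3)(4) / ((1 - 3)(1 + 3)) = 24/(-8) = -3
Hence T_3(x) = 4 x^3 - 3 x.

T_3(x); series = 4 x^3 - 3 x


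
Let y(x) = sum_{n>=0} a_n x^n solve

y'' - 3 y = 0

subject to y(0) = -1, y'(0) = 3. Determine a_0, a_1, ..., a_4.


Ansatz: y(x) = sum_{n>=0} a_n x^n, so y'(x) = sum_{n>=1} n a_n x^(n-1) and y''(x) = sum_{n>=2} n(n-1) a_n x^(n-2).
Substitute into P(x) y'' + Q(x) y' + R(x) y = 0 with P(x) = 1, Q(x) = 0, R(x) = -3, and match powers of x.
Initial conditions: a_0 = -1, a_1 = 3.
Setting the coefficient of each power of x to zero and solving order by order (substituting the coefficients already found):
  x^0: 2 a_2 - 3 a_0 = 0  ->  2 a_2 = 3 a_0 = -3  ->  a_2 = -3/2
  x^1: 6 a_3 - 3 a_1 = 0  ->  6 a_3 = 3 a_1 = 9  ->  a_3 = 3/2
  x^2: 12 a_4 - 3 a_2 = 0  ->  12 a_4 = 3 a_2 = -9/2  ->  a_4 = -3/8
Truncated series: y(x) = -1 + 3 x - (3/2) x^2 + (3/2) x^3 - (3/8) x^4 + O(x^5).

a_0 = -1; a_1 = 3; a_2 = -3/2; a_3 = 3/2; a_4 = -3/8


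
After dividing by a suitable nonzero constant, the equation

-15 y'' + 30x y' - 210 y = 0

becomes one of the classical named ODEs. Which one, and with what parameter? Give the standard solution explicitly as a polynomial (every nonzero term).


All three coefficients share the factor -15; dividing through by -15 gives  y'' - 2x y' + 14 y = 0.
This matches the Hermite equation y'' - 2x y' + 2n y = 0 with 2n = 14, so n = 7; the polynomial solution is H_7(x).
With y = sum_k a_k x^k, matching x^k gives (k+2)(k+1) a_{k+2} = 2(k - n) a_k = 2(k - 7) a_k. The right side vanishes at k = 7, so the series with the parity of 7 terminates at degree 7.
Standard normalization: leading coefficient of H_n is 2^n, so a_7 = 2^7 = 128. Work downward with a_k = (k+1)(k+2) a_{k+2} / (2(k - n)):
  a_5 = (6)(7)(128) / (2(5 - 7)) = 5376/(-4) = -1344
  a_3 = (4)(5)(-1344) / (2(3 - 7)) = -26880/(-8) = 3360
  a_1 = (2)(3)(3360) / (2(1 - 7)) = 20160/(-12) = -1680
Hence H_7(x) = 128 x^7 - 1344 x^5 + 3360 x^3 - 1680 x.

H_7(x); series = 128 x^7 - 1344 x^5 + 3360 x^3 - 1680 x


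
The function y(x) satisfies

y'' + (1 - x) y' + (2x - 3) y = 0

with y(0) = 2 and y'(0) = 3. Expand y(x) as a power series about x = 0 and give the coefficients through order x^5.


Ansatz: y(x) = sum_{n>=0} a_n x^n, so y'(x) = sum_{n>=1} n a_n x^(n-1) and y''(x) = sum_{n>=2} n(n-1) a_n x^(n-2).
Substitute into P(x) y'' + Q(x) y' + R(x) y = 0 with P(x) = 1, Q(x) = 1 - x, R(x) = 2x - 3, and match powers of x.
Initial conditions: a_0 = 2, a_1 = 3.
Setting the coefficient of each power of x to zero and solving order by order (substituting the coefficients already found):
  x^0: 2 a_2 + a_1 - 3 a_0 = 0  ->  2 a_2 = -a_1 + 3 a_0 = 3  ->  a_2 = 3/2
  x^1: 6 a_3 + 2 a_2 - 4 a_1 + 2 a_0 = 0  ->  6 a_3 = -2 a_2 + 4 a_1 - 2 a_0 = 5  ->  a_3 = 5/6
  x^2: 12 a_4 + 3 a_3 - 5 a_2 + 2 a_1 = 0  ->  12 a_4 = -3 a_3 + 5 a_2 - 2 a_1 = -1  ->  a_4 = -1/12
  x^3: 20 a_5 + 4 a_4 - 6 a_3 + 2 a_2 = 0  ->  20 a_5 = -4 a_4 + 6 a_3 - 2 a_2 = 7/3  ->  a_5 = 7/60
Truncated series: y(x) = 2 + 3 x + (3/2) x^2 + (5/6) x^3 - (1/12) x^4 + (7/60) x^5 + O(x^6).

a_0 = 2; a_1 = 3; a_2 = 3/2; a_3 = 5/6; a_4 = -1/12; a_5 = 7/60


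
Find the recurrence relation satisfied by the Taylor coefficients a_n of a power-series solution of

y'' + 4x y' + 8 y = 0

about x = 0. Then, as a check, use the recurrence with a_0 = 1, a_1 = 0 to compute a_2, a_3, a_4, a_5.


Substitute y = sum_n a_n x^n.
y''(x) has coefficient (n+2)(n+1) a_{n+2} at x^n;
4 x y'(x) has coefficient 4 n a_n at x^n (shift);
8 y(x) has coefficient 8 a_n at x^n.
Matching x^n: (n+2)(n+1) a_{n+2} + (4n + 8) a_n = 0.
Thus a_{n+2} = (-4n - 8) / ((n+1)(n+2)) * a_n.

Check with a_0 = 1, a_1 = 0 (apply the recurrence for n = 0, 1, 2, 3): a_0 = 1, a_1 = 0, a_2 = -4, a_3 = 0, a_4 = 16/3, a_5 = 0.

a_(n+2) = (-4n - 8) / ((n+1)(n+2)) * a_n; check: a_0 = 1, a_1 = 0, a_2 = -4, a_3 = 0, a_4 = 16/3, a_5 = 0


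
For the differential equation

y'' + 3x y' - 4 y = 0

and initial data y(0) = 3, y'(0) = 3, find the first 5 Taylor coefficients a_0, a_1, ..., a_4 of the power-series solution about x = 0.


Ansatz: y(x) = sum_{n>=0} a_n x^n, so y'(x) = sum_{n>=1} n a_n x^(n-1) and y''(x) = sum_{n>=2} n(n-1) a_n x^(n-2).
Substitute into P(x) y'' + Q(x) y' + R(x) y = 0 with P(x) = 1, Q(x) = 3x, R(x) = -4, and match powers of x.
Initial conditions: a_0 = 3, a_1 = 3.
Setting the coefficient of each power of x to zero and solving order by order (substituting the coefficients already found):
  x^0: 2 a_2 - 4 a_0 = 0  ->  2 a_2 = 4 a_0 = 12  ->  a_2 = 6
  x^1: 6 a_3 - a_1 = 0  ->  6 a_3 = a_1 = 3  ->  a_3 = 1/2
  x^2: 12 a_4 + 2 a_2 = 0  ->  12 a_4 = -2 a_2 = -12  ->  a_4 = -1
Truncated series: y(x) = 3 + 3 x + 6 x^2 + (1/2) x^3 - x^4 + O(x^5).

a_0 = 3; a_1 = 3; a_2 = 6; a_3 = 1/2; a_4 = -1


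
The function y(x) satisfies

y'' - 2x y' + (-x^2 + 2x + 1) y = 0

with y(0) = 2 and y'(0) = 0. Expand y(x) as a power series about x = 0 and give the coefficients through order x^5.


Ansatz: y(x) = sum_{n>=0} a_n x^n, so y'(x) = sum_{n>=1} n a_n x^(n-1) and y''(x) = sum_{n>=2} n(n-1) a_n x^(n-2).
Substitute into P(x) y'' + Q(x) y' + R(x) y = 0 with P(x) = 1, Q(x) = -2x, R(x) = -x^2 + 2x + 1, and match powers of x.
Initial conditions: a_0 = 2, a_1 = 0.
Setting the coefficient of each power of x to zero and solving order by order (substituting the coefficients already found):
  x^0: 2 a_2 + a_0 = 0  ->  2 a_2 = -a_0 = -2  ->  a_2 = -1
  x^1: 6 a_3 - a_1 + 2 a_0 = 0  ->  6 a_3 = a_1 - 2 a_0 = -4  ->  a_3 = -2/3
  x^2: 12 a_4 - 3 a_2 + 2 a_1 - a_0 = 0  ->  12 a_4 = 3 a_2 - 2 a_1 + a_0 = -1  ->  a_4 = -1/12
  x^3: 20 a_5 - 5 a_3 + 2 a_2 - a_1 = 0  ->  20 a_5 = 5 a_3 - 2 a_2 + a_1 = -4/3  ->  a_5 = -1/15
Truncated series: y(x) = 2 - x^2 - (2/3) x^3 - (1/12) x^4 - (1/15) x^5 + O(x^6).

a_0 = 2; a_1 = 0; a_2 = -1; a_3 = -2/3; a_4 = -1/12; a_5 = -1/15


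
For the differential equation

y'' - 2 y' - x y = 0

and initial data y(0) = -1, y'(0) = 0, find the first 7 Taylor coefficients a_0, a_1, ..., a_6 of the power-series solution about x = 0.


Ansatz: y(x) = sum_{n>=0} a_n x^n, so y'(x) = sum_{n>=1} n a_n x^(n-1) and y''(x) = sum_{n>=2} n(n-1) a_n x^(n-2).
Substitute into P(x) y'' + Q(x) y' + R(x) y = 0 with P(x) = 1, Q(x) = -2, R(x) = -x, and match powers of x.
Initial conditions: a_0 = -1, a_1 = 0.
Setting the coefficient of each power of x to zero and solving order by order (substituting the coefficients already found):
  x^0: 2 a_2 - 2 a_1 = 0  ->  2 a_2 = 2 a_1 = 0  ->  a_2 = 0
  x^1: 6 a_3 - 4 a_2 - a_0 = 0  ->  6 a_3 = 4 a_2 + a_0 = -1  ->  a_3 = -1/6
  x^2: 12 a_4 - 6 a_3 - a_1 = 0  ->  12 a_4 = 6 a_3 + a_1 = -1  ->  a_4 = -1/12
  x^3: 20 a_5 - 8 a_4 - a_2 = 0  ->  20 a_5 = 8 a_4 + a_2 = -2/3  ->  a_5 = -1/30
  x^4: 30 a_6 - 10 a_5 - a_3 = 0  ->  30 a_6 = 10 a_5 + a_3 = -1/2  ->  a_6 = -1/60
Truncated series: y(x) = -1 - (1/6) x^3 - (1/12) x^4 - (1/30) x^5 - (1/60) x^6 + O(x^7).

a_0 = -1; a_1 = 0; a_2 = 0; a_3 = -1/6; a_4 = -1/12; a_5 = -1/30; a_6 = -1/60


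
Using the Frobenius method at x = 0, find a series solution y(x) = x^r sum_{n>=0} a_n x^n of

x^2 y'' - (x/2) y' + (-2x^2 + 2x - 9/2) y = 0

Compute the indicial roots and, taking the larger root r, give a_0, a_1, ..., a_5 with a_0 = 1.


Write in Frobenius form y'' + (p(x)/x) y' + (q(x)/x^2) y = 0:
  p(x) = -1/2,  q(x) = -2x^2 + 2x - 9/2.
Indicial equation: r(r-1) + (-1/2) r + (-9/2) = 0 -> roots r_1 = 3, r_2 = -3/2.
Take r = r_1 = 3. Let y(x) = x^r sum_{n>=0} a_n x^n with a_0 = 1.
Substitute y = x^r sum a_n x^n and match x^{r+n}. The recurrence is
  D(n) a_n + 2 a_{n-1} - 2 a_{n-2} = 0,  where D(n) = (r+n)(r+n-1) + (-1/2)(r+n) + (-9/2).
  a_n = [-2 a_{n-1} + 2 a_{n-2}] / D(n).
Since the indicial polynomial factors as (r - r_1)(r - r_2), D(n) = (r_1 + n - r_1)(r_1 + n - r_2) = n(n + 9/2).
Evaluating step by step (a_0 = 1):
  n = 1: D(1) = 1(1 + 9/2) = 11/2; numerator = -2(1) = -2; a_1 = (-2)/(11/2) = -4/11
  n = 2: D(2) = 2(2 + 9/2) = 13; numerator = -2(-4/11) + 2(1) = 30/11; a_2 = (30/11)/(13) = 30/143
  n = 3: D(3) = 3(3 + 9/2) = 45/2; numerator = -2(30/143) + 2(-4/11) = -164/143; a_3 = (-164/143)/(45/2) = -328/6435
  n = 4: D(4) = 4(4 + 9/2) = 34; numerator = -2(-328/6435) + 2(30/143) = 3356/6435; a_4 = (3356/6435)/(34) = 1678/109395
  n = 5: D(5) = 5(5 + 9/2) = 95/2; numerator = -2(1678/109395) + 2(-328/6435) = -124/935; a_5 = (-124/935)/(95/2) = -248/88825

r = 3; a_0 = 1; a_1 = -4/11; a_2 = 30/143; a_3 = -328/6435; a_4 = 1678/109395; a_5 = -248/88825


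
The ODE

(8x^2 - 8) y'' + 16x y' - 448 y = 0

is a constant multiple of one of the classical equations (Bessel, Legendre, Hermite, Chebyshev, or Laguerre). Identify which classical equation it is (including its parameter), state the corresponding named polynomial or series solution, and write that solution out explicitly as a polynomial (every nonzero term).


All three coefficients share the factor -8; dividing through by -8 gives  (1 - x^2) y'' - 2x y' + 56 y = 0.
This matches the Legendre equation (1 - x^2) y'' - 2x y' + n(n+1) y = 0 (note the -2x y' term) with n(n+1) = 56, so n = 7; the polynomial solution is P_7(x).
With y = sum_k a_k x^k, matching x^k gives (k+2)(k+1) a_{k+2} = [k(k+1) - n(n+1)] a_k = (k - 7)(k + 8) a_k. The right side vanishes at k = 7, so the series with the parity of 7 terminates at degree 7.
Standard normalization (P_n(1) = 1): leading coefficient (2n)!/(2^n (n!)^2) = 87178291200/(128*25401600) = 429/16, so a_7 = 429/16. Work downward with a_k = (k+1)(k+2) a_{k+2} / ((k - 7)(k + 8)):
  a_5 = (6)(7)(429/16) / ((5 - 7)(5 + 8)) = (9009/8)/(-26) = -693/16
  a_3 = (4)(5)(-693/16) / ((3 - 7)(3 + 8)) = (-3465/4)/(-44) = 315/16
  a_1 = (2)(3)(315/16) / ((1 - 7)(1 + 8)) = (945/8)/(-54) = -35/16
Hence P_7(x) = 429 x^7/16 - 693 x^5/16 + 315 x^3/16 - 35 x/16.

P_7(x); series = 429 x^7/16 - 693 x^5/16 + 315 x^3/16 - 35 x/16


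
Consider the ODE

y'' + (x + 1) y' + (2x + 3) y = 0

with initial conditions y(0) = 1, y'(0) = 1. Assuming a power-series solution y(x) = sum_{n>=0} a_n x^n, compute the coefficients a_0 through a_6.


Ansatz: y(x) = sum_{n>=0} a_n x^n, so y'(x) = sum_{n>=1} n a_n x^(n-1) and y''(x) = sum_{n>=2} n(n-1) a_n x^(n-2).
Substitute into P(x) y'' + Q(x) y' + R(x) y = 0 with P(x) = 1, Q(x) = x + 1, R(x) = 2x + 3, and match powers of x.
Initial conditions: a_0 = 1, a_1 = 1.
Setting the coefficient of each power of x to zero and solving order by order (substituting the coefficients already found):
  x^0: 2 a_2 + a_1 + 3 a_0 = 0  ->  2 a_2 = -a_1 - 3 a_0 = -4  ->  a_2 = -2
  x^1: 6 a_3 + 2 a_2 + 4 a_1 + 2 a_0 = 0  ->  6 a_3 = -2 a_2 - 4 a_1 - 2 a_0 = -2  ->  a_3 = -1/3
  x^2: 12 a_4 + 3 a_3 + 5 a_2 + 2 a_1 = 0  ->  12 a_4 = -3 a_3 - 5 a_2 - 2 a_1 = 9  ->  a_4 = 3/4
  x^3: 20 a_5 + 4 a_4 + 6 a_3 + 2 a_2 = 0  ->  20 a_5 = -4 a_4 - 6 a_3 - 2 a_2 = 3  ->  a_5 = 3/20
  x^4: 30 a_6 + 5 a_5 + 7 a_4 + 2 a_3 = 0  ->  30 a_6 = -5 a_5 - 7 a_4 - 2 a_3 = -16/3  ->  a_6 = -8/45
Truncated series: y(x) = 1 + x - 2 x^2 - (1/3) x^3 + (3/4) x^4 + (3/20) x^5 - (8/45) x^6 + O(x^7).

a_0 = 1; a_1 = 1; a_2 = -2; a_3 = -1/3; a_4 = 3/4; a_5 = 3/20; a_6 = -8/45


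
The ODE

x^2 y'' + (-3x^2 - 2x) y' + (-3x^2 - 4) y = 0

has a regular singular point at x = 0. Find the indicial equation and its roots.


Divide by x^2 to reach normal form y'' + P_1(x) y' + P_2(x) y = 0 with P_1(x) = -3 - 2/x and P_2(x) = -3 - 4/x^2.
x = 0 is a singular point because the y'-coefficient -3 - 2/x has a pole at x = 0 and the y-coefficient -3 - 4/x^2 has a pole at x = 0.
It is a regular singular point because x P_1(x) = p(x) = -3x - 2 and x^2 P_2(x) = q(x) = -3x^2 - 4 are polynomials, hence analytic at x = 0.
p(0) = -2,  q(0) = -4.
Indicial equation: r(r-1) + p(0) r + q(0) = 0, i.e. r^2 + (p(0) - 1) r + q(0) = 0, i.e. r^2 - 3 r - 4 = 0.
Discriminant: (-3)^2 - 4(-4) = 25, so r = (3 ± 5)/2.
Solving: r_1 = 4, r_2 = -1.

indicial: r^2 - 3 r - 4 = 0; roots r_1 = 4, r_2 = -1


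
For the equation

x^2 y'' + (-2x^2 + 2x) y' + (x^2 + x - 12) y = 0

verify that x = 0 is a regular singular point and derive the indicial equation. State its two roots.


Divide by x^2 to reach normal form y'' + P_1(x) y' + P_2(x) y = 0 with P_1(x) = -2 + 2/x and P_2(x) = 1 + 1/x - 12/x^2.
x = 0 is a singular point because the y'-coefficient -2 + 2/x has a pole at x = 0 and the y-coefficient 1 + 1/x - 12/x^2 has a pole at x = 0.
It is a regular singular point because x P_1(x) = p(x) = 2 - 2x and x^2 P_2(x) = q(x) = x^2 + x - 12 are polynomials, hence analytic at x = 0.
p(0) = 2,  q(0) = -12.
Indicial equation: r(r-1) + p(0) r + q(0) = 0, i.e. r^2 + (p(0) - 1) r + q(0) = 0, i.e. r^2 + 1 r - 12 = 0.
Discriminant: (1)^2 - 4(-12) = 49, so r = (-1 ± 7)/2.
Solving: r_1 = 3, r_2 = -4.

indicial: r^2 + 1 r - 12 = 0; roots r_1 = 3, r_2 = -4


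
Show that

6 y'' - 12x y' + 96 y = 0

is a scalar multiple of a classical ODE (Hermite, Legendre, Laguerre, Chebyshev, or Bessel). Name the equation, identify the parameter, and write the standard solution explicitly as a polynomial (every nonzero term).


All three coefficients share the factor 6; dividing through by 6 gives  y'' - 2x y' + 16 y = 0.
This matches the Hermite equation y'' - 2x y' + 2n y = 0 with 2n = 16, so n = 8; the polynomial solution is H_8(x).
With y = sum_k a_k x^k, matching x^k gives (k+2)(k+1) a_{k+2} = 2(k - n) a_k = 2(k - 8) a_k. The right side vanishes at k = 8, so the series with the parity of 8 terminates at degree 8.
Standard normalization: leading coefficient of H_n is 2^n, so a_8 = 2^8 = 256. Work downward with a_k = (k+1)(k+2) a_{k+2} / (2(k - n)):
  a_6 = (7)(8)(256) / (2(6 - 8)) = 14336/(-4) = -3584
  a_4 = (5)(6)(-3584) / (2(4 - 8)) = -107520/(-8) = 13440
  a_2 = (3)(4)(13440) / (2(2 - 8)) = 161280/(-12) = -13440
  a_0 = (1)(2)(-13440) / (2(0 - 8)) = -26880/(-16) = 1680
Hence H_8(x) = 256 x^8 - 3584 x^6 + 13440 x^4 - 13440 x^2 + 1680.

H_8(x); series = 256 x^8 - 3584 x^6 + 13440 x^4 - 13440 x^2 + 1680


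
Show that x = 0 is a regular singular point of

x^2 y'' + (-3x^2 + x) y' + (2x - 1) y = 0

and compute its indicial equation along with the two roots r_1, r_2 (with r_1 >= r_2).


Divide by x^2 to reach normal form y'' + P_1(x) y' + P_2(x) y = 0 with P_1(x) = -3 + 1/x and P_2(x) = 2/x - 1/x^2.
x = 0 is a singular point because the y'-coefficient -3 + 1/x has a pole at x = 0 and the y-coefficient 2/x - 1/x^2 has a pole at x = 0.
It is a regular singular point because x P_1(x) = p(x) = 1 - 3x and x^2 P_2(x) = q(x) = 2x - 1 are polynomials, hence analytic at x = 0.
p(0) = 1,  q(0) = -1.
Indicial equation: r(r-1) + p(0) r + q(0) = 0, i.e. r^2 + (p(0) - 1) r + q(0) = 0, i.e. r^2 - 1 = 0.
Discriminant: (0)^2 - 4(-1) = 4, so r = (0 ± 2)/2.
Solving: r_1 = 1, r_2 = -1.

indicial: r^2 - 1 = 0; roots r_1 = 1, r_2 = -1


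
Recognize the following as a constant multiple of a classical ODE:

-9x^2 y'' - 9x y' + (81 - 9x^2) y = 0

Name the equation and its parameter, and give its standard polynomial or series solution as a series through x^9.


All three coefficients share the factor -9; dividing through by -9 gives  x^2 y'' + x y' + (x^2 - 9) y = 0.
This matches the Bessel equation x^2 y'' + x y' + (x^2 - nu^2) y = 0 with nu^2 = 9, so nu = 3; the solution bounded at x = 0 is J_3(x).
Frobenius at x = 0: indicial roots ±nu; for r = nu the recurrence k(k + 2nu) c_k = -c_{k-2} gives the standard series J_nu(x) = sum_{k>=0} (-1)^k / (k! (k+nu)!) (x/2)^(2k+nu). Evaluate the first 4 terms:
  k = 0: (-1)^0 / (0! * 3! * 2^3) x^3 = 1/(1*6*8) x^3 = (1/48) x^3
  k = 1: (-1)^1 / (1! * 4! * 2^5) x^5 = -1/(1*24*32) x^5 = (-1/768) x^5
  k = 2: (-1)^2 / (2! * 5! * 2^7) x^7 = 1/(2*120*128) x^7 = (1/30720) x^7
  k = 3: (-1)^3 / (3! * 6! * 2^9) x^9 = -1/(6*720*512) x^9 = (-1/2211840) x^9
Hence J_3(x) = -x^9/2211840 + x^7/30720 - x^5/768 + x^3/48 + ....

J_3(x); series = -x^9/2211840 + x^7/30720 - x^5/768 + x^3/48


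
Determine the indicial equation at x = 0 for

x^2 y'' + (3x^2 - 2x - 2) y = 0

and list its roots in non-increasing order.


Divide by x^2 to reach normal form y'' + P_1(x) y' + P_2(x) y = 0 with P_1(x) = 0 and P_2(x) = 3 - 2/x - 2/x^2.
x = 0 is a singular point because the y-coefficient 3 - 2/x - 2/x^2 has a pole at x = 0.
It is a regular singular point because x P_1(x) = p(x) = 0 and x^2 P_2(x) = q(x) = 3x^2 - 2x - 2 are polynomials, hence analytic at x = 0.
p(0) = 0,  q(0) = -2.
Indicial equation: r(r-1) + p(0) r + q(0) = 0, i.e. r^2 + (p(0) - 1) r + q(0) = 0, i.e. r^2 - 1 r - 2 = 0.
Discriminant: (-1)^2 - 4(-2) = 9, so r = (1 ± 3)/2.
Solving: r_1 = 2, r_2 = -1.

indicial: r^2 - 1 r - 2 = 0; roots r_1 = 2, r_2 = -1


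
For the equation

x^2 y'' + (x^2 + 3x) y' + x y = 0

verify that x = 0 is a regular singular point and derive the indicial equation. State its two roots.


Divide by x^2 to reach normal form y'' + P_1(x) y' + P_2(x) y = 0 with P_1(x) = 1 + 3/x and P_2(x) = 1/x.
x = 0 is a singular point because the y'-coefficient 1 + 3/x has a pole at x = 0 and the y-coefficient 1/x has a pole at x = 0.
It is a regular singular point because x P_1(x) = p(x) = x + 3 and x^2 P_2(x) = q(x) = x are polynomials, hence analytic at x = 0.
p(0) = 3,  q(0) = 0.
Indicial equation: r(r-1) + p(0) r + q(0) = 0, i.e. r^2 + (p(0) - 1) r + q(0) = 0, i.e. r^2 + 2 r = 0.
Discriminant: (2)^2 - 4(0) = 4, so r = (-2 ± 2)/2.
Solving: r_1 = 0, r_2 = -2.

indicial: r^2 + 2 r = 0; roots r_1 = 0, r_2 = -2


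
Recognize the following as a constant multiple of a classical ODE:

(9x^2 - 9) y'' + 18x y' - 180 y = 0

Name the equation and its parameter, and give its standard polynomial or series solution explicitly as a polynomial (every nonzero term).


All three coefficients share the factor -9; dividing through by -9 gives  (1 - x^2) y'' - 2x y' + 20 y = 0.
This matches the Legendre equation (1 - x^2) y'' - 2x y' + n(n+1) y = 0 (note the -2x y' term) with n(n+1) = 20, so n = 4; the polynomial solution is P_4(x).
With y = sum_k a_k x^k, matching x^k gives (k+2)(k+1) a_{k+2} = [k(k+1) - n(n+1)] a_k = (k - 4)(k + 5) a_k. The right side vanishes at k = 4, so the series with the parity of 4 terminates at degree 4.
Standard normalization (P_n(1) = 1): leading coefficient (2n)!/(2^n (n!)^2) = 40320/(16*576) = 35/8, so a_4 = 35/8. Work downward with a_k = (k+1)(k+2) a_{k+2} / ((k - 4)(k + 5)):
  a_2 = (3)(4)(35/8) / ((2 - 4)(2 + 5)) = (105/2)/(-14) = -15/4
  a_0 = (1)(2)(-15/4) / ((0 - 4)(0 + 5)) = (-15/2)/(-20) = 3/8
Hence P_4(x) = 35 x^4/8 - 15 x^2/4 + 3/8.

P_4(x); series = 35 x^4/8 - 15 x^2/4 + 3/8


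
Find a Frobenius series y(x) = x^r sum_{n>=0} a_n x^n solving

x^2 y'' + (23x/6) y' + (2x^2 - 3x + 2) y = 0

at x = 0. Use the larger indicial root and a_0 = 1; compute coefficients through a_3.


Write in Frobenius form y'' + (p(x)/x) y' + (q(x)/x^2) y = 0:
  p(x) = 23/6,  q(x) = 2x^2 - 3x + 2.
Indicial equation: r(r-1) + (23/6) r + (2) = 0 -> roots r_1 = -4/3, r_2 = -3/2.
Take r = r_1 = -4/3. Let y(x) = x^r sum_{n>=0} a_n x^n with a_0 = 1.
Substitute y = x^r sum a_n x^n and match x^{r+n}. The recurrence is
  D(n) a_n - 3 a_{n-1} + 2 a_{n-2} = 0,  where D(n) = (r+n)(r+n-1) + (23/6)(r+n) + (2).
  a_n = [3 a_{n-1} - 2 a_{n-2}] / D(n).
Since the indicial polynomial factors as (r - r_1)(r - r_2), D(n) = (r_1 + n - r_1)(r_1 + n - r_2) = n(n + 1/6).
Evaluating step by step (a_0 = 1):
  n = 1: D(1) = 1(1 + 1/6) = 7/6; numerator = 3(1) = 3; a_1 = (3)/(7/6) = 18/7
  n = 2: D(2) = 2(2 + 1/6) = 13/3; numerator = 3(18/7) - 2(1) = 40/7; a_2 = (40/7)/(13/3) = 120/91
  n = 3: D(3) = 3(3 + 1/6) = 19/2; numerator = 3(120/91) - 2(18/7) = -108/91; a_3 = (-108/91)/(19/2) = -216/1729

r = -4/3; a_0 = 1; a_1 = 18/7; a_2 = 120/91; a_3 = -216/1729


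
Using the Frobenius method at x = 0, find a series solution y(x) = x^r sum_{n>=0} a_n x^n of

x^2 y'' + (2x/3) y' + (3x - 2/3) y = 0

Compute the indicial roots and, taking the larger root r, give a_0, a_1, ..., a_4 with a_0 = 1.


Write in Frobenius form y'' + (p(x)/x) y' + (q(x)/x^2) y = 0:
  p(x) = 2/3,  q(x) = 3x - 2/3.
Indicial equation: r(r-1) + (2/3) r + (-2/3) = 0 -> roots r_1 = 1, r_2 = -2/3.
Take r = r_1 = 1. Let y(x) = x^r sum_{n>=0} a_n x^n with a_0 = 1.
Substitute y = x^r sum a_n x^n and match x^{r+n}. The recurrence is
  D(n) a_n + 3 a_{n-1} = 0,  where D(n) = (r+n)(r+n-1) + (2/3)(r+n) + (-2/3).
  a_n = -3 / D(n) * a_{n-1}.
Since the indicial polynomial factors as (r - r_1)(r - r_2), D(n) = (r_1 + n - r_1)(r_1 + n - r_2) = n(n + 5/3).
Evaluating step by step (a_0 = 1):
  n = 1: D(1) = 1(1 + 5/3) = 8/3; numerator = -3(1) = -3; a_1 = (-3)/(8/3) = -9/8
  n = 2: D(2) = 2(2 + 5/3) = 22/3; numerator = -3(-9/8) = 27/8; a_2 = (27/8)/(22/3) = 81/176
  n = 3: D(3) = 3(3 + 5/3) = 14; numerator = -3(81/176) = -243/176; a_3 = (-243/176)/(14) = -243/2464
  n = 4: D(4) = 4(4 + 5/3) = 68/3; numerator = -3(-243/2464) = 729/2464; a_4 = (729/2464)/(68/3) = 2187/167552

r = 1; a_0 = 1; a_1 = -9/8; a_2 = 81/176; a_3 = -243/2464; a_4 = 2187/167552


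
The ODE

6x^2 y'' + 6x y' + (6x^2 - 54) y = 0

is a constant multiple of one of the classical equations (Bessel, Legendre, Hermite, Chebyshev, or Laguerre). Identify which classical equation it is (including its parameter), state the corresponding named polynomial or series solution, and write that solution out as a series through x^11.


All three coefficients share the factor 6; dividing through by 6 gives  x^2 y'' + x y' + (x^2 - 9) y = 0.
This matches the Bessel equation x^2 y'' + x y' + (x^2 - nu^2) y = 0 with nu^2 = 9, so nu = 3; the solution bounded at x = 0 is J_3(x).
Frobenius at x = 0: indicial roots ±nu; for r = nu the recurrence k(k + 2nu) c_k = -c_{k-2} gives the standard series J_nu(x) = sum_{k>=0} (-1)^k / (k! (k+nu)!) (x/2)^(2k+nu). Evaluate the first 5 terms:
  k = 0: (-1)^0 / (0! * 3! * 2^3) x^3 = 1/(1*6*8) x^3 = (1/48) x^3
  k = 1: (-1)^1 / (1! * 4! * 2^5) x^5 = -1/(1*24*32) x^5 = (-1/768) x^5
  k = 2: (-1)^2 / (2! * 5! * 2^7) x^7 = 1/(2*120*128) x^7 = (1/30720) x^7
  k = 3: (-1)^3 / (3! * 6! * 2^9) x^9 = -1/(6*720*512) x^9 = (-1/2211840) x^9
  k = 4: (-1)^4 / (4! * 7! * 2^11) x^11 = 1/(24*5040*2048) x^11 = (1/247726080) x^11
Hence J_3(x) = x^11/247726080 - x^9/2211840 + x^7/30720 - x^5/768 + x^3/48 + ....

J_3(x); series = x^11/247726080 - x^9/2211840 + x^7/30720 - x^5/768 + x^3/48


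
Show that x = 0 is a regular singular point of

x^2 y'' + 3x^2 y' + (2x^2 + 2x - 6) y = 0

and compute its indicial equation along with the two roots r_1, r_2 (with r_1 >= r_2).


Divide by x^2 to reach normal form y'' + P_1(x) y' + P_2(x) y = 0 with P_1(x) = 3 and P_2(x) = 2 + 2/x - 6/x^2.
x = 0 is a singular point because the y-coefficient 2 + 2/x - 6/x^2 has a pole at x = 0.
It is a regular singular point because x P_1(x) = p(x) = 3x and x^2 P_2(x) = q(x) = 2x^2 + 2x - 6 are polynomials, hence analytic at x = 0.
p(0) = 0,  q(0) = -6.
Indicial equation: r(r-1) + p(0) r + q(0) = 0, i.e. r^2 + (p(0) - 1) r + q(0) = 0, i.e. r^2 - 1 r - 6 = 0.
Discriminant: (-1)^2 - 4(-6) = 25, so r = (1 ± 5)/2.
Solving: r_1 = 3, r_2 = -2.

indicial: r^2 - 1 r - 6 = 0; roots r_1 = 3, r_2 = -2


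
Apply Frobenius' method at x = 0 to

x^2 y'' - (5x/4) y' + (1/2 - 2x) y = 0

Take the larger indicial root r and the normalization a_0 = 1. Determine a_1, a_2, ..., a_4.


Write in Frobenius form y'' + (p(x)/x) y' + (q(x)/x^2) y = 0:
  p(x) = -5/4,  q(x) = 1/2 - 2x.
Indicial equation: r(r-1) + (-5/4) r + (1/2) = 0 -> roots r_1 = 2, r_2 = 1/4.
Take r = r_1 = 2. Let y(x) = x^r sum_{n>=0} a_n x^n with a_0 = 1.
Substitute y = x^r sum a_n x^n and match x^{r+n}. The recurrence is
  D(n) a_n - 2 a_{n-1} = 0,  where D(n) = (r+n)(r+n-1) + (-5/4)(r+n) + (1/2).
  a_n = 2 / D(n) * a_{n-1}.
Since the indicial polynomial factors as (r - r_1)(r - r_2), D(n) = (r_1 + n - r_1)(r_1 + n - r_2) = n(n + 7/4).
Evaluating step by step (a_0 = 1):
  n = 1: D(1) = 1(1 + 7/4) = 11/4; numerator = 2(1) = 2; a_1 = (2)/(11/4) = 8/11
  n = 2: D(2) = 2(2 + 7/4) = 15/2; numerator = 2(8/11) = 16/11; a_2 = (16/11)/(15/2) = 32/165
  n = 3: D(3) = 3(3 + 7/4) = 57/4; numerator = 2(32/165) = 64/165; a_3 = (64/165)/(57/4) = 256/9405
  n = 4: D(4) = 4(4 + 7/4) = 23; numerator = 2(256/9405) = 512/9405; a_4 = (512/9405)/(23) = 512/216315

r = 2; a_0 = 1; a_1 = 8/11; a_2 = 32/165; a_3 = 256/9405; a_4 = 512/216315


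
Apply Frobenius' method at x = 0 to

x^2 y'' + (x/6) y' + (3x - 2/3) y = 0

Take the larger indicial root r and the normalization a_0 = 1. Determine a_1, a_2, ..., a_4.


Write in Frobenius form y'' + (p(x)/x) y' + (q(x)/x^2) y = 0:
  p(x) = 1/6,  q(x) = 3x - 2/3.
Indicial equation: r(r-1) + (1/6) r + (-2/3) = 0 -> roots r_1 = 4/3, r_2 = -1/2.
Take r = r_1 = 4/3. Let y(x) = x^r sum_{n>=0} a_n x^n with a_0 = 1.
Substitute y = x^r sum a_n x^n and match x^{r+n}. The recurrence is
  D(n) a_n + 3 a_{n-1} = 0,  where D(n) = (r+n)(r+n-1) + (1/6)(r+n) + (-2/3).
  a_n = -3 / D(n) * a_{n-1}.
Since the indicial polynomial factors as (r - r_1)(r - r_2), D(n) = (r_1 + n - r_1)(r_1 + n - r_2) = n(n + 11/6).
Evaluating step by step (a_0 = 1):
  n = 1: D(1) = 1(1 + 11/6) = 17/6; numerator = -3(1) = -3; a_1 = (-3)/(17/6) = -18/17
  n = 2: D(2) = 2(2 + 11/6) = 23/3; numerator = -3(-18/17) = 54/17; a_2 = (54/17)/(23/3) = 162/391
  n = 3: D(3) = 3(3 + 11/6) = 29/2; numerator = -3(162/391) = -486/391; a_3 = (-486/391)/(29/2) = -972/11339
  n = 4: D(4) = 4(4 + 11/6) = 70/3; numerator = -3(-972/11339) = 2916/11339; a_4 = (2916/11339)/(70/3) = 4374/396865

r = 4/3; a_0 = 1; a_1 = -18/17; a_2 = 162/391; a_3 = -972/11339; a_4 = 4374/396865


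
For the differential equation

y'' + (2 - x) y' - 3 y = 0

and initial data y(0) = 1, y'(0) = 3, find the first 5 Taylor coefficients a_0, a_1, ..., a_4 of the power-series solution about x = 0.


Ansatz: y(x) = sum_{n>=0} a_n x^n, so y'(x) = sum_{n>=1} n a_n x^(n-1) and y''(x) = sum_{n>=2} n(n-1) a_n x^(n-2).
Substitute into P(x) y'' + Q(x) y' + R(x) y = 0 with P(x) = 1, Q(x) = 2 - x, R(x) = -3, and match powers of x.
Initial conditions: a_0 = 1, a_1 = 3.
Setting the coefficient of each power of x to zero and solving order by order (substituting the coefficients already found):
  x^0: 2 a_2 + 2 a_1 - 3 a_0 = 0  ->  2 a_2 = -2 a_1 + 3 a_0 = -3  ->  a_2 = -3/2
  x^1: 6 a_3 + 4 a_2 - 4 a_1 = 0  ->  6 a_3 = -4 a_2 + 4 a_1 = 18  ->  a_3 = 3
  x^2: 12 a_4 + 6 a_3 - 5 a_2 = 0  ->  12 a_4 = -6 a_3 + 5 a_2 = -51/2  ->  a_4 = -17/8
Truncated series: y(x) = 1 + 3 x - (3/2) x^2 + 3 x^3 - (17/8) x^4 + O(x^5).

a_0 = 1; a_1 = 3; a_2 = -3/2; a_3 = 3; a_4 = -17/8


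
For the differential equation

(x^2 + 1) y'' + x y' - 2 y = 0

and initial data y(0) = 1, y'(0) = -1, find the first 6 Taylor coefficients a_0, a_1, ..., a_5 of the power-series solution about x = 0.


Ansatz: y(x) = sum_{n>=0} a_n x^n, so y'(x) = sum_{n>=1} n a_n x^(n-1) and y''(x) = sum_{n>=2} n(n-1) a_n x^(n-2).
Substitute into P(x) y'' + Q(x) y' + R(x) y = 0 with P(x) = x^2 + 1, Q(x) = x, R(x) = -2, and match powers of x.
Initial conditions: a_0 = 1, a_1 = -1.
Setting the coefficient of each power of x to zero and solving order by order (substituting the coefficients already found):
  x^0: 2 a_2 - 2 a_0 = 0  ->  2 a_2 = 2 a_0 = 2  ->  a_2 = 1
  x^1: 6 a_3 - a_1 = 0  ->  6 a_3 = a_1 = -1  ->  a_3 = -1/6
  x^2: 12 a_4 + 2 a_2 = 0  ->  12 a_4 = -2 a_2 = -2  ->  a_4 = -1/6
  x^3: 20 a_5 + 7 a_3 = 0  ->  20 a_5 = -7 a_3 = 7/6  ->  a_5 = 7/120
Truncated series: y(x) = 1 - x + x^2 - (1/6) x^3 - (1/6) x^4 + (7/120) x^5 + O(x^6).

a_0 = 1; a_1 = -1; a_2 = 1; a_3 = -1/6; a_4 = -1/6; a_5 = 7/120
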